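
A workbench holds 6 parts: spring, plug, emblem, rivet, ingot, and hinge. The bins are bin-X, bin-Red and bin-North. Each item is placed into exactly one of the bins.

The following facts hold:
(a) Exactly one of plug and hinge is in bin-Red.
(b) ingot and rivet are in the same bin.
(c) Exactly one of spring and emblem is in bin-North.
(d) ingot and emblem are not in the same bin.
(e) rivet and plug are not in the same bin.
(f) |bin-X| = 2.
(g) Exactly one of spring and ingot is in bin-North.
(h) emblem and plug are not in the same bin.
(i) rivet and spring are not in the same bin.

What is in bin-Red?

bin-Red = {emblem, hinge}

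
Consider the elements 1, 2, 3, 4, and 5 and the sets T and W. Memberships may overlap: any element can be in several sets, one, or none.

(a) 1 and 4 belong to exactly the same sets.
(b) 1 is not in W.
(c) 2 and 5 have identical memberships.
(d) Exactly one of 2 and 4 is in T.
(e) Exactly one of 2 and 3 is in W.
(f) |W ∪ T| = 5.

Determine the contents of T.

T = {1, 3, 4}

From (b): 1 ∉ W.
(a): 4 matches 1: 4 ∉ W.
Suppose 1 ∉ T: no assignment then satisfies all the clues, so 1 ∈ T.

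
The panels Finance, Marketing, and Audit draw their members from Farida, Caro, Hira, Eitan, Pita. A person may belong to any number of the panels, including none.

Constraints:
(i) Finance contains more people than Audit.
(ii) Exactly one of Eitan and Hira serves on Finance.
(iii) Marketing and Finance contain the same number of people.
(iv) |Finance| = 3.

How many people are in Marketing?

3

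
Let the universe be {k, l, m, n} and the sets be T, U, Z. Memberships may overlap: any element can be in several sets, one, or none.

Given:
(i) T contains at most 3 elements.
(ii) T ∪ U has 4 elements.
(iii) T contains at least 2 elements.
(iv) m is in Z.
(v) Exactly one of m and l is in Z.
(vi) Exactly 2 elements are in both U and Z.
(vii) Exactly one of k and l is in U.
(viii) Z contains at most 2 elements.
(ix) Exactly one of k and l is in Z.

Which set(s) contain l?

l: T

From (iv): m ∈ Z.
(v) (exactly one): l ∉ Z.
(ix) (exactly one): k ∈ Z.
(viii): Z already has 2, so the rest are out.
Suppose l ∉ T: no assignment then satisfies all the clues, so l ∈ T.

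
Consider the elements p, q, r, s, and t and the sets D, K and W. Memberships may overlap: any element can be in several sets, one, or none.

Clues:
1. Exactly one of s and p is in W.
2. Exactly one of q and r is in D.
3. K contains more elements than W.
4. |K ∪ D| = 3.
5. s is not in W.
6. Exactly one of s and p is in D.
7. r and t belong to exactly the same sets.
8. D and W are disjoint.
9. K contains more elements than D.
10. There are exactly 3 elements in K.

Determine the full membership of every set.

From (5): s ∉ W.
(1) (exactly one): p ∈ W.
(8) (disjoint): p ∉ D.
(6) (exactly one): s ∈ D.
Suppose p ∉ K: no assignment then satisfies all the clues, so p ∈ K.

D = {q, s}; K = {p, q, s}; W = {p}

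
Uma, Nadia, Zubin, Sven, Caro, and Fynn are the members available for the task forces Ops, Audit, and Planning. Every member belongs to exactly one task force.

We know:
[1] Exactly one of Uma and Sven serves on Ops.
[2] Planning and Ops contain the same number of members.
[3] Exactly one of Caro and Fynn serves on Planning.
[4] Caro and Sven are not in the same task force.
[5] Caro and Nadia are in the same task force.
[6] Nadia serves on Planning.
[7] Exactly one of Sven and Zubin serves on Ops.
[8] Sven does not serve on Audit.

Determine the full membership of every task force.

Ops = {Fynn, Sven}; Audit = {Uma, Zubin}; Planning = {Caro, Nadia}

From (6): Nadia ∈ Planning.
From (8): Sven ∉ Audit.
(5): Caro matches Nadia: Caro ∉ Ops.
(5): Caro matches Nadia: Caro ∉ Audit.
(5): Caro matches Nadia: Caro ∈ Planning.
(3) (exactly one): Fynn ∉ Planning.
(4): Sven ∉ Planning.
Only one task force left: Sven ∈ Ops.
(1) (exactly one): Uma ∉ Ops.
(7) (exactly one): Zubin ∉ Ops.
Suppose Uma ∉ Audit: no assignment then satisfies all the clues, so Uma ∈ Audit.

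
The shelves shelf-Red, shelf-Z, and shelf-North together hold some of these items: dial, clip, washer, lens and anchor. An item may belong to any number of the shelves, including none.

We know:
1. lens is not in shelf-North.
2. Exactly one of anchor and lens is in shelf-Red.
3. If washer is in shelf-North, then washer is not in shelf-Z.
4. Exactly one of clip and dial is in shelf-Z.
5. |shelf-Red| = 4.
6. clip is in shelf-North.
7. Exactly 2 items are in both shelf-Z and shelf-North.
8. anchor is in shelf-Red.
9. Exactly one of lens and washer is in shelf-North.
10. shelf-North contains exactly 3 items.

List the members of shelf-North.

shelf-North = {anchor, clip, washer}

From (1): lens ∉ shelf-North.
From (6): clip ∈ shelf-North.
From (8): anchor ∈ shelf-Red.
(2) (exactly one): lens ∉ shelf-Red.
(5): only 4 candidates remain for shelf-Red, so all are in.
(9) (exactly one): washer ∈ shelf-North.
(3): washer ∉ shelf-Z.
Suppose dial ∈ shelf-North: no assignment then satisfies all the clues, so dial ∉ shelf-North.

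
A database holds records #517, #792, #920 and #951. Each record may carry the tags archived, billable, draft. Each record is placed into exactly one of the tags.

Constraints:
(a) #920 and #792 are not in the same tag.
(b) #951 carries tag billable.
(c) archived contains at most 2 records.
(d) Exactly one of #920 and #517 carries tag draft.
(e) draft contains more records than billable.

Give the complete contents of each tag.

archived = {#920}; billable = {#951}; draft = {#517, #792}

From (b): #951 ∈ billable.
Suppose #517 ∈ archived: no assignment then satisfies all the clues, so #517 ∉ archived.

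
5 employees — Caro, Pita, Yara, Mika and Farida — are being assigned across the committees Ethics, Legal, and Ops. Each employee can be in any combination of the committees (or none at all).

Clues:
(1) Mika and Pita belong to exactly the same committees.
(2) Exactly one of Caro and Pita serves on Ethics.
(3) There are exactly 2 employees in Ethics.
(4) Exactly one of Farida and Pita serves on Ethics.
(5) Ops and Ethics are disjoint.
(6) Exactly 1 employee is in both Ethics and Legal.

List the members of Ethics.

Ethics = {Caro, Farida}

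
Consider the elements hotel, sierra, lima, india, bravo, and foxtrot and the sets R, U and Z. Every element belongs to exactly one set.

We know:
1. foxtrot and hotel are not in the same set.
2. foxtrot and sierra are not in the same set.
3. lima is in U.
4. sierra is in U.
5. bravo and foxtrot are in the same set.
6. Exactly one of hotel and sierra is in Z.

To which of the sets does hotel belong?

From (3): lima ∈ U.
From (4): sierra ∈ U.
(2): foxtrot ∉ U.
(5): bravo matches foxtrot: bravo ∉ U.
(6) (exactly one): hotel ∈ Z.
(1): foxtrot ∉ Z.
(5): bravo matches foxtrot: bravo ∉ Z.
Only one set left: bravo ∈ R.
Only one set left: foxtrot ∈ R.

hotel: Z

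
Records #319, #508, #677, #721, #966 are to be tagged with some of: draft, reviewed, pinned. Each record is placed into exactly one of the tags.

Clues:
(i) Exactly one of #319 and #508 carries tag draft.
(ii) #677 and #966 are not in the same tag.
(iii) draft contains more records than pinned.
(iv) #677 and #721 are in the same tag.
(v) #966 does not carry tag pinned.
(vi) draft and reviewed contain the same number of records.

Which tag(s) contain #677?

#677: reviewed

From (v): #966 ∉ pinned.
Suppose #677 ∈ draft: no assignment then satisfies all the clues, so #677 ∉ draft.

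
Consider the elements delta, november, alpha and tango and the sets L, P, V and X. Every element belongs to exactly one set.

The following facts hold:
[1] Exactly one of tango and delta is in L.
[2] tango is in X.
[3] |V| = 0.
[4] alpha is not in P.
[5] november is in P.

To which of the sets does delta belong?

delta: L

From (2): tango ∈ X.
From (4): alpha ∉ P.
From (5): november ∈ P.
(1) (exactly one): delta ∈ L.
(3): V already has 0, so the rest are out.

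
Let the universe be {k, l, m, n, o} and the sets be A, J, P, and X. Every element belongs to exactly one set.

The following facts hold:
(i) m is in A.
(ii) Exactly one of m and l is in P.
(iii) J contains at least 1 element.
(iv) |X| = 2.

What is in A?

A = {m}

From (i): m ∈ A.
(ii) (exactly one): l ∈ P.
Suppose k ∈ A: no assignment then satisfies all the clues, so k ∉ A.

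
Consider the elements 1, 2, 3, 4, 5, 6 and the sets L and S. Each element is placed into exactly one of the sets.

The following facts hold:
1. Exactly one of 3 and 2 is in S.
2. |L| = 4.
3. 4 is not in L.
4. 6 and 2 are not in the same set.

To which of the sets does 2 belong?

From (3): 4 ∉ L.
Only one set left: 4 ∈ S.
Suppose 2 ∈ L: no assignment then satisfies all the clues, so 2 ∉ L.

2: S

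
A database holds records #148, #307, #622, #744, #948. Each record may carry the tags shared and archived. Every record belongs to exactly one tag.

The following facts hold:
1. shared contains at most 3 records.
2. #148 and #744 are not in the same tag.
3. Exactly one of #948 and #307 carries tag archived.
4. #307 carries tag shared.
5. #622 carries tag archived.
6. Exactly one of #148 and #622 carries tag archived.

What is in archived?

From (4): #307 ∈ shared.
From (5): #622 ∈ archived.
(3) (exactly one): #948 ∈ archived.
(6) (exactly one): #148 ∉ archived.
Only one tag left: #148 ∈ shared.
(2): #744 ∉ shared.
Only one tag left: #744 ∈ archived.

archived = {#622, #744, #948}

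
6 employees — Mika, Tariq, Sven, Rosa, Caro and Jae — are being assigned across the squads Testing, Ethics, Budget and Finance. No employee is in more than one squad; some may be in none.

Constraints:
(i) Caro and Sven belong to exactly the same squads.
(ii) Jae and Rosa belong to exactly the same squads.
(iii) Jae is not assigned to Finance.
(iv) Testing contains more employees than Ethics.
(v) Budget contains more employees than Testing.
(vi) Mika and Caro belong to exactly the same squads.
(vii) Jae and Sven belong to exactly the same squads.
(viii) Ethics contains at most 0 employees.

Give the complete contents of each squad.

Testing = {Tariq}; Ethics = {}; Budget = {Caro, Jae, Mika, Rosa, Sven}; Finance = {}

From (iii): Jae ∉ Finance.
(ii): Rosa matches Jae: Rosa ∉ Finance.
(vii): Sven matches Jae: Sven ∉ Finance.
(viii): Ethics already has 0, so the rest are out.
(i): Caro matches Sven: Caro ∉ Finance.
(vi): Mika matches Caro: Mika ∉ Finance.
Suppose Mika ∈ Testing: no assignment then satisfies all the clues, so Mika ∉ Testing.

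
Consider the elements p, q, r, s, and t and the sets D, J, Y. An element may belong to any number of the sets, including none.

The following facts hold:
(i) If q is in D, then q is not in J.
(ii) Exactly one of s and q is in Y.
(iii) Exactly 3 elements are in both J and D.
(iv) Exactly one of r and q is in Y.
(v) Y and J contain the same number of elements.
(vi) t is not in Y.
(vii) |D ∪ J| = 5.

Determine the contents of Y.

Y = {p, r, s}

From (vi): t ∉ Y.
Suppose p ∉ Y: no assignment then satisfies all the clues, so p ∈ Y.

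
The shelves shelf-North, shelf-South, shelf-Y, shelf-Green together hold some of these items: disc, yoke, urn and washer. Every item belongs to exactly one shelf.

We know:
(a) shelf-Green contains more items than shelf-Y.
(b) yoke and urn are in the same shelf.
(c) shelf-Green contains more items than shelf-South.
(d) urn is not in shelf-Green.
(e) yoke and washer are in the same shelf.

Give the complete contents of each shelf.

shelf-North = {urn, washer, yoke}; shelf-South = {}; shelf-Y = {}; shelf-Green = {disc}

From (d): urn ∉ shelf-Green.
(b): yoke matches urn: yoke ∉ shelf-Green.
(e): washer matches yoke: washer ∉ shelf-Green.
Suppose disc ∈ shelf-North: no assignment then satisfies all the clues, so disc ∉ shelf-North.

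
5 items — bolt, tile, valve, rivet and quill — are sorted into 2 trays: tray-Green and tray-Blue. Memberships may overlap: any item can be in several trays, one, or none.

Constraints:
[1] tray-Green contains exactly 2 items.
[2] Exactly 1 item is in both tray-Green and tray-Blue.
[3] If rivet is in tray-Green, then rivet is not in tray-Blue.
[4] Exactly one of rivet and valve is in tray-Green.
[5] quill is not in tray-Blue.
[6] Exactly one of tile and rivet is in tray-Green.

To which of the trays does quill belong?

quill: none

From (5): quill ∉ tray-Blue.
Suppose quill ∈ tray-Green: no assignment then satisfies all the clues, so quill ∉ tray-Green.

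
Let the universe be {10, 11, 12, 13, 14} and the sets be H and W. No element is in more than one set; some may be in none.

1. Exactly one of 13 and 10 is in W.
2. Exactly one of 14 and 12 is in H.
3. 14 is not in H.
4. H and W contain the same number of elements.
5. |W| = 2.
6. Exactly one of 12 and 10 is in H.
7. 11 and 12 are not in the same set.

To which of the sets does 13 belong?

From (3): 14 ∉ H.
(2) (exactly one): 12 ∈ H.
(6) (exactly one): 10 ∉ H.
(7): 11 ∉ H.
Suppose 13 ∉ H: no assignment then satisfies all the clues, so 13 ∈ H.

13: H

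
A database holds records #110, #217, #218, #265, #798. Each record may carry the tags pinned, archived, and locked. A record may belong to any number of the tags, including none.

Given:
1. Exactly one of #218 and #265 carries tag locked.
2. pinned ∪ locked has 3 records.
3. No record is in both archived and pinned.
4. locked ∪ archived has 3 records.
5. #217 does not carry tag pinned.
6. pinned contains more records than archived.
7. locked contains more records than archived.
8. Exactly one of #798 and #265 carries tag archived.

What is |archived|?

1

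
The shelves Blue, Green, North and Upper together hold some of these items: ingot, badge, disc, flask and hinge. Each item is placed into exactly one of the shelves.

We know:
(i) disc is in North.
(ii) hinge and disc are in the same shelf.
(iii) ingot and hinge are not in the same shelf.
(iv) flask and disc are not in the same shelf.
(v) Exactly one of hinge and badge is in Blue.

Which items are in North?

From (i): disc ∈ North.
(ii): hinge matches disc: hinge ∉ Blue.
(ii): hinge matches disc: hinge ∉ Green.
(ii): hinge matches disc: hinge ∈ North.
(iii): ingot ∉ North.
(iv): flask ∉ North.
(v) (exactly one): badge ∈ Blue.

North = {disc, hinge}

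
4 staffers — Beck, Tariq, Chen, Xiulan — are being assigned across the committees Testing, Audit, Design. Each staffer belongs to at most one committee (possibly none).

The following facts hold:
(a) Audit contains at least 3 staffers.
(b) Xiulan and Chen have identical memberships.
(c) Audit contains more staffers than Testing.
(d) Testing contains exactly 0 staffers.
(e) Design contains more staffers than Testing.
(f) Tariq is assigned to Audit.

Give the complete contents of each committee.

Testing = {}; Audit = {Chen, Tariq, Xiulan}; Design = {Beck}

From (f): Tariq ∈ Audit.
(d): Testing already has 0, so the rest are out.
Suppose Beck ∈ Audit: no assignment then satisfies all the clues, so Beck ∉ Audit.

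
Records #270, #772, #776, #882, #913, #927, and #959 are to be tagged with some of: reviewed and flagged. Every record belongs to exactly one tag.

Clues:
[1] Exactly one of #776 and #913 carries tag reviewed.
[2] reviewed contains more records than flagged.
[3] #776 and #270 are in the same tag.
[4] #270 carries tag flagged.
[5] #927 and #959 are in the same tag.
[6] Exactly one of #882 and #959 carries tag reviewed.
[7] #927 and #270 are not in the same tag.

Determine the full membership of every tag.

From (4): #270 ∈ flagged.
(3): #776 matches #270: #776 ∉ reviewed.
(3): #776 matches #270: #776 ∈ flagged.
(7): #927 ∉ flagged.
Only one tag left: #927 ∈ reviewed.
(1) (exactly one): #913 ∈ reviewed.
(5): #959 matches #927: #959 ∈ reviewed.
(6) (exactly one): #882 ∉ reviewed.
Only one tag left: #882 ∈ flagged.
Suppose #772 ∉ reviewed: no assignment then satisfies all the clues, so #772 ∈ reviewed.

reviewed = {#772, #913, #927, #959}; flagged = {#270, #776, #882}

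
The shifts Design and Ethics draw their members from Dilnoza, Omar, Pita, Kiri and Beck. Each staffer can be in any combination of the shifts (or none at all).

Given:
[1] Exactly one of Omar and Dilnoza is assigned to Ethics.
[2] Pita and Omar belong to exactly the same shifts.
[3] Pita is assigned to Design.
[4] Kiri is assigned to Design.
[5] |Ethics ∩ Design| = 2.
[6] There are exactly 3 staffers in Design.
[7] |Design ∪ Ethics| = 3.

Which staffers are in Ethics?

Ethics = {Omar, Pita}

From (3): Pita ∈ Design.
From (4): Kiri ∈ Design.
(2): Omar matches Pita: Omar ∈ Design.
(6): Design already has 3, so the rest are out.
Suppose Dilnoza ∈ Ethics: no assignment then satisfies all the clues, so Dilnoza ∉ Ethics.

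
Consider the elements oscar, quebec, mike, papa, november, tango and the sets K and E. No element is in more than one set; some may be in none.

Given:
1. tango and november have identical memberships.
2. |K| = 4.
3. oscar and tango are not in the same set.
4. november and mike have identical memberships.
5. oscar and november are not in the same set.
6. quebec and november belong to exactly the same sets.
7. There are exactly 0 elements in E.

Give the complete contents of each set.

(7): E already has 0, so the rest are out.
Suppose oscar ∈ K: no assignment then satisfies all the clues, so oscar ∉ K.

K = {mike, november, quebec, tango}; E = {}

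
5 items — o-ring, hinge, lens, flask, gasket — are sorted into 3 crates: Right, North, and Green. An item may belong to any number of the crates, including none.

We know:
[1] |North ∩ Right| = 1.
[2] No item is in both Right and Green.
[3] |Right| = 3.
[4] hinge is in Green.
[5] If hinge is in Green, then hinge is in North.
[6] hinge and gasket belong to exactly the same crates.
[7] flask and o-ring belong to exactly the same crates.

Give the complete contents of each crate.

Right = {flask, lens, o-ring}; North = {gasket, hinge, lens}; Green = {gasket, hinge}

From (4): hinge ∈ Green.
(2) (disjoint): hinge ∉ Right.
(5): hinge ∈ North.
(6): gasket matches hinge: gasket ∉ Right.
(6): gasket matches hinge: gasket ∈ North.
(6): gasket matches hinge: gasket ∈ Green.
(3): only 3 candidates remain for Right, so all are in.
(2) (disjoint): o-ring ∉ Green.
(2) (disjoint): lens ∉ Green.
(2) (disjoint): flask ∉ Green.
Suppose o-ring ∈ North: no assignment then satisfies all the clues, so o-ring ∉ North.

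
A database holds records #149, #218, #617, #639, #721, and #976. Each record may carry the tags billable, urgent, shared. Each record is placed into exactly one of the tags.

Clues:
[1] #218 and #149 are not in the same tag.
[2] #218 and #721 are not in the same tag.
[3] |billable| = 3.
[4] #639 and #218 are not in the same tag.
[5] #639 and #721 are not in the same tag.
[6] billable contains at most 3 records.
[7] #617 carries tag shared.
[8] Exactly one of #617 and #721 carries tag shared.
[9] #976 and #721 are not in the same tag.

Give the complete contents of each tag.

billable = {#149, #639, #976}; urgent = {#721}; shared = {#218, #617}

From (7): #617 ∈ shared.
(8) (exactly one): #721 ∉ shared.
Suppose #149 ∉ billable: no assignment then satisfies all the clues, so #149 ∈ billable.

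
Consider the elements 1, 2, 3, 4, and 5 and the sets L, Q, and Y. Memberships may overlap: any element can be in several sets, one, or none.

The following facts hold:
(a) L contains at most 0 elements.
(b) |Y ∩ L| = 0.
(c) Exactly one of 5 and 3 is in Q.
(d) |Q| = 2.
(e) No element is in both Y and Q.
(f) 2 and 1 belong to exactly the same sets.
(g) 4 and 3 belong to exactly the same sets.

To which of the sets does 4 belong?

4: Q

(a): L already has 0, so the rest are out.
Suppose 4 ∉ Q: no assignment then satisfies all the clues, so 4 ∈ Q.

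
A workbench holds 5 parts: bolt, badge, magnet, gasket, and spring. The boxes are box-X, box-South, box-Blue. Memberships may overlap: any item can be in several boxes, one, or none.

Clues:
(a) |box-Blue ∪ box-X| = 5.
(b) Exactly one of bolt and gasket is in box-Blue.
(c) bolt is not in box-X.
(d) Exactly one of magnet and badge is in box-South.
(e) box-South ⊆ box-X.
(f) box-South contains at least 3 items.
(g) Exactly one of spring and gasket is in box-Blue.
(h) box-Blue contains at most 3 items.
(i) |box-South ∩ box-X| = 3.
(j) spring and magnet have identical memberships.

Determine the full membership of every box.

box-X = {badge, gasket, magnet, spring}; box-South = {gasket, magnet, spring}; box-Blue = {bolt, magnet, spring}

From (c): bolt ∉ box-X.
(e) contrapositive: bolt ∉ box-South.
Suppose bolt ∉ box-Blue: no assignment then satisfies all the clues, so bolt ∈ box-Blue.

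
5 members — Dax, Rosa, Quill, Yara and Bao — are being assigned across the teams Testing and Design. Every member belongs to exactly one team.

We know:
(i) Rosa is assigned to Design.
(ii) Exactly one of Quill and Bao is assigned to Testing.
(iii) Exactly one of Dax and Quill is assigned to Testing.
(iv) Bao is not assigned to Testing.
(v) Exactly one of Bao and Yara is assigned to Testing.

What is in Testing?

From (i): Rosa ∈ Design.
From (iv): Bao ∉ Testing.
(ii) (exactly one): Quill ∈ Testing.
(iii) (exactly one): Dax ∉ Testing.
(v) (exactly one): Yara ∈ Testing.
Only one team left: Dax ∈ Design.
Only one team left: Bao ∈ Design.

Testing = {Quill, Yara}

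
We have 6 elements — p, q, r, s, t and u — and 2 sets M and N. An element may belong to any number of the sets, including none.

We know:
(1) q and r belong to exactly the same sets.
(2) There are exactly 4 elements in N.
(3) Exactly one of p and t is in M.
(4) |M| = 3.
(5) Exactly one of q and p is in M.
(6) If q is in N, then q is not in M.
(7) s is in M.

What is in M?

M = {p, s, u}

From (7): s ∈ M.
Suppose p ∉ M: no assignment then satisfies all the clues, so p ∈ M.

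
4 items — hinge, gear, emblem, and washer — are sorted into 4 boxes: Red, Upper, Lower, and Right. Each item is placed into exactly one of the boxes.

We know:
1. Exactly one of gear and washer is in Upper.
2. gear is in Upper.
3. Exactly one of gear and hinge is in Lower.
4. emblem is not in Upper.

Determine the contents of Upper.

From (2): gear ∈ Upper.
From (4): emblem ∉ Upper.
(1) (exactly one): washer ∉ Upper.
(3) (exactly one): hinge ∈ Lower.

Upper = {gear}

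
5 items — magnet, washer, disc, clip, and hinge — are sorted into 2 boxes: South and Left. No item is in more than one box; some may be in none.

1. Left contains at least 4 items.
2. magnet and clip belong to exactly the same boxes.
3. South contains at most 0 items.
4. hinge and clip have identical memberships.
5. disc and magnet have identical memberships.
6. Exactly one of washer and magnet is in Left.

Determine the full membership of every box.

South = {}; Left = {clip, disc, hinge, magnet}

(3): South already has 0, so the rest are out.
Suppose magnet ∉ Left: no assignment then satisfies all the clues, so magnet ∈ Left.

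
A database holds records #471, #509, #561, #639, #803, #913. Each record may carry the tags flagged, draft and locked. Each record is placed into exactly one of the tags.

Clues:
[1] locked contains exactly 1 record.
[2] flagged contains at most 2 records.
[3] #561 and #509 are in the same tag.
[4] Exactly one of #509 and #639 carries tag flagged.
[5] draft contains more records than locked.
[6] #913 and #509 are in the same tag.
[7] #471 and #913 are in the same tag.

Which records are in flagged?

flagged = {#639}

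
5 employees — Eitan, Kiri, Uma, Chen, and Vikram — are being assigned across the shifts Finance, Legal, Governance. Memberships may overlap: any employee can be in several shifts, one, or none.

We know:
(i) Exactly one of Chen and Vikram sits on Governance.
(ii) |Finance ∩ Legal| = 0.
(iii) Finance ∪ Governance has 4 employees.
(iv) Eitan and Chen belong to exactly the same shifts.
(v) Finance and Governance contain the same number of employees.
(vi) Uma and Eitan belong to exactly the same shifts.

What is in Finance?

Finance = {Chen, Eitan, Kiri, Uma}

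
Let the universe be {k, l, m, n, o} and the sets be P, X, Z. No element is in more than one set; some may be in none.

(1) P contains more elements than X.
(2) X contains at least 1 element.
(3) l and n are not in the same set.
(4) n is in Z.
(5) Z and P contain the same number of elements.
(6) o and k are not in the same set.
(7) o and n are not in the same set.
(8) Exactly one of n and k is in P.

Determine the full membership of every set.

From (4): n ∈ Z.
(3): l ∉ Z.
(7): o ∉ Z.
(8) (exactly one): k ∈ P.
(6): o ∉ P.
Suppose l ∉ P: no assignment then satisfies all the clues, so l ∈ P.

P = {k, l}; X = {o}; Z = {m, n}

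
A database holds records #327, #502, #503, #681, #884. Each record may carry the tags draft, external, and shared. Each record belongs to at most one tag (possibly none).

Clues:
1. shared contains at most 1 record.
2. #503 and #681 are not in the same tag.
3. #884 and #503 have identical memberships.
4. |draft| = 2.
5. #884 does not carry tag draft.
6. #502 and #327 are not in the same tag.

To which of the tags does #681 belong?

#681: draft

From (5): #884 ∉ draft.
(3): #503 matches #884: #503 ∉ draft.
Suppose #681 ∉ draft: no assignment then satisfies all the clues, so #681 ∈ draft.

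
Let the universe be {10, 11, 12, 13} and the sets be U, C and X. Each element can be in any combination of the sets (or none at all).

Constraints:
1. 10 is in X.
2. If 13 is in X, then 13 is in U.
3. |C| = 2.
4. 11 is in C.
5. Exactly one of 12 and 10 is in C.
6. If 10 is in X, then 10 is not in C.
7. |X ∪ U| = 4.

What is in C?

C = {11, 12}

From (1): 10 ∈ X.
From (4): 11 ∈ C.
(6): 10 ∉ C.
(5) (exactly one): 12 ∈ C.
(3): C already has 2, so the rest are out.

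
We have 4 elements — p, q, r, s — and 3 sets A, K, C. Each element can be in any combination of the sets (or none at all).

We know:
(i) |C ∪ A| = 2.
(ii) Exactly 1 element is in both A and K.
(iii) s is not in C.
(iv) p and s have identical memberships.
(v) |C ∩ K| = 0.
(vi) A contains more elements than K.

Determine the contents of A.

From (iii): s ∉ C.
(iv): p matches s: p ∉ C.
Suppose p ∈ A: no assignment then satisfies all the clues, so p ∉ A.

A = {q, r}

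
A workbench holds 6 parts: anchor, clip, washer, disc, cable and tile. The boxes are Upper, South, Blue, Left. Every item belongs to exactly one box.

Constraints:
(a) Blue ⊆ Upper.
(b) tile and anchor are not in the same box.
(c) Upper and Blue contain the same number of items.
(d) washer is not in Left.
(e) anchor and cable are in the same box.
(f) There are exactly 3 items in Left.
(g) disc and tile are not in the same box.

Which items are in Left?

Left = {anchor, cable, disc}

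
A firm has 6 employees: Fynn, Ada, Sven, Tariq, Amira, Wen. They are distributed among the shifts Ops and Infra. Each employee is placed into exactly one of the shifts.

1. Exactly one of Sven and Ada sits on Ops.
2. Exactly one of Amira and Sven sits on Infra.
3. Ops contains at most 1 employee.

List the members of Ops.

Ops = {Sven}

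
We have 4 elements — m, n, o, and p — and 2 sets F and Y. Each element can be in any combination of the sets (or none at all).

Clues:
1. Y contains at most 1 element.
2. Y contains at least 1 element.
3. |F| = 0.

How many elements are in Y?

1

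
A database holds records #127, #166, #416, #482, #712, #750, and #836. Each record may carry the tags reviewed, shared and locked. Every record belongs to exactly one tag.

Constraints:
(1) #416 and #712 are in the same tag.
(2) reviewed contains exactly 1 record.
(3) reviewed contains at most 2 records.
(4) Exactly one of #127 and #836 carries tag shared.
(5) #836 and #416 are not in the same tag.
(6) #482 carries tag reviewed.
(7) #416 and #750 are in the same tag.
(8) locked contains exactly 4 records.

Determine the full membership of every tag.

reviewed = {#482}; shared = {#166, #836}; locked = {#127, #416, #712, #750}

From (6): #482 ∈ reviewed.
(2): reviewed already has 1, so the rest are out.
Suppose #127 ∈ shared: no assignment then satisfies all the clues, so #127 ∉ shared.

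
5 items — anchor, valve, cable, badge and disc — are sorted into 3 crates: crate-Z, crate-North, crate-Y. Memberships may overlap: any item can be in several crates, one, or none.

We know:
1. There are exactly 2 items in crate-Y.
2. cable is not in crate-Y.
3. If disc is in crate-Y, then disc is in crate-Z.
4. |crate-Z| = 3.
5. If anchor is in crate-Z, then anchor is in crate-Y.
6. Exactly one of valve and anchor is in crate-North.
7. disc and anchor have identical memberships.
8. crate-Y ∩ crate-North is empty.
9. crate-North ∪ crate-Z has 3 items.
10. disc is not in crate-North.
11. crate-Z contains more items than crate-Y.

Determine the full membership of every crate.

crate-Z = {anchor, disc, valve}; crate-North = {valve}; crate-Y = {anchor, disc}

From (2): cable ∉ crate-Y.
From (10): disc ∉ crate-North.
(7): anchor matches disc: anchor ∉ crate-North.
(6) (exactly one): valve ∈ crate-North.
(8) (disjoint): valve ∉ crate-Y.
Suppose anchor ∉ crate-Z: no assignment then satisfies all the clues, so anchor ∈ crate-Z.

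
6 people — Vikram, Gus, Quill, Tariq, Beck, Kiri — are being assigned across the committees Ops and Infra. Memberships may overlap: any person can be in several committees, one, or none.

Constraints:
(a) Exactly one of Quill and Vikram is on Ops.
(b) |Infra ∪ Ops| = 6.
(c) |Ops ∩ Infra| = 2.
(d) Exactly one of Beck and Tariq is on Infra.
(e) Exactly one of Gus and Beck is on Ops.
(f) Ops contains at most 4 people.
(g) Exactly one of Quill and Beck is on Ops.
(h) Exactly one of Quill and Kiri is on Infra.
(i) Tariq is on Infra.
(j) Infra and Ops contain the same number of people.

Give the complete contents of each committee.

Ops = {Beck, Kiri, Tariq, Vikram}; Infra = {Gus, Quill, Tariq, Vikram}

From (i): Tariq ∈ Infra.
(d) (exactly one): Beck ∉ Infra.
Suppose Vikram ∉ Ops: no assignment then satisfies all the clues, so Vikram ∈ Ops.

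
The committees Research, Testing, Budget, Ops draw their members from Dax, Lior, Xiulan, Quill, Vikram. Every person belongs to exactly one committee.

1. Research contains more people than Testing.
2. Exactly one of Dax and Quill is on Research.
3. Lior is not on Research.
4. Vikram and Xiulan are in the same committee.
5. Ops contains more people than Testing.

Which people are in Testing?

From (3): Lior ∉ Research.
Suppose Dax ∈ Testing: no assignment then satisfies all the clues, so Dax ∉ Testing.

Testing = {}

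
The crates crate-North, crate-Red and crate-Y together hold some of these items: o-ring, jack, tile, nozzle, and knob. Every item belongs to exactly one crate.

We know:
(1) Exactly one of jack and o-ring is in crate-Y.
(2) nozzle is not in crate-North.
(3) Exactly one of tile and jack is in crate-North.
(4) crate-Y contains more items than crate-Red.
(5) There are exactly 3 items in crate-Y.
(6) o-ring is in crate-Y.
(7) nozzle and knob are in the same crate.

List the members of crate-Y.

crate-Y = {knob, nozzle, o-ring}

From (2): nozzle ∉ crate-North.
From (6): o-ring ∈ crate-Y.
(1) (exactly one): jack ∉ crate-Y.
(7): knob matches nozzle: knob ∉ crate-North.
Suppose tile ∈ crate-Y: no assignment then satisfies all the clues, so tile ∉ crate-Y.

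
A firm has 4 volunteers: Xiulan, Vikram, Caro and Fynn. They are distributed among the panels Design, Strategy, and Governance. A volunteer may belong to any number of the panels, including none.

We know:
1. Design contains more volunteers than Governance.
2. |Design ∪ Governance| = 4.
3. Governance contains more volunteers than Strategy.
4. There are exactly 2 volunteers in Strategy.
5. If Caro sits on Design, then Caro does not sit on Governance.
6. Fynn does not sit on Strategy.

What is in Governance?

Governance = {Fynn, Vikram, Xiulan}

From (6): Fynn ∉ Strategy.
Suppose Xiulan ∉ Governance: no assignment then satisfies all the clues, so Xiulan ∈ Governance.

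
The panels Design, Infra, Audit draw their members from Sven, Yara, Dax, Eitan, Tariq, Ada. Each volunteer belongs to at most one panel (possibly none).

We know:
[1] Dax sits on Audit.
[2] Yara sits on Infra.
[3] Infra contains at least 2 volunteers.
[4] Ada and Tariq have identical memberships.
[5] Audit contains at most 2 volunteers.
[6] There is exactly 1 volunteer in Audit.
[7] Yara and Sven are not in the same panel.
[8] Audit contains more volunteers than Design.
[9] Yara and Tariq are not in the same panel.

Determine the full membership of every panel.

Design = {}; Infra = {Eitan, Yara}; Audit = {Dax}

From (1): Dax ∈ Audit.
From (2): Yara ∈ Infra.
(6): Audit already has 1, so the rest are out.
(7): Sven ∉ Infra.
(9): Tariq ∉ Infra.
(4): Ada matches Tariq: Ada ∉ Infra.
(3): only 2 candidates remain for Infra, so all are in.
Suppose Sven ∈ Design: no assignment then satisfies all the clues, so Sven ∉ Design.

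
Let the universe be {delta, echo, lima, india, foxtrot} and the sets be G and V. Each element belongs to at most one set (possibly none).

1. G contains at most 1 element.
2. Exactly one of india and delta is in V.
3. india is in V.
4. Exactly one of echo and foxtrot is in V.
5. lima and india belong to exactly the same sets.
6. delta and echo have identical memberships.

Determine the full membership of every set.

From (3): india ∈ V.
(2) (exactly one): delta ∉ V.
(5): lima matches india: lima ∉ G.
(5): lima matches india: lima ∈ V.
(6): echo matches delta: echo ∉ V.
(4) (exactly one): foxtrot ∈ V.
Suppose delta ∈ G: no assignment then satisfies all the clues, so delta ∉ G.

G = {}; V = {foxtrot, india, lima}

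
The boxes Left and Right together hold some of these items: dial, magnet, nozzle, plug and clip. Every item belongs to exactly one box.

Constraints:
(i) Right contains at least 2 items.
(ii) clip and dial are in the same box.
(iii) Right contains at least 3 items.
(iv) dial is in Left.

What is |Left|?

2

From (iv): dial ∈ Left.
(ii): clip matches dial: clip ∈ Left.
(iii): only 3 candidates remain for Right, so all are in.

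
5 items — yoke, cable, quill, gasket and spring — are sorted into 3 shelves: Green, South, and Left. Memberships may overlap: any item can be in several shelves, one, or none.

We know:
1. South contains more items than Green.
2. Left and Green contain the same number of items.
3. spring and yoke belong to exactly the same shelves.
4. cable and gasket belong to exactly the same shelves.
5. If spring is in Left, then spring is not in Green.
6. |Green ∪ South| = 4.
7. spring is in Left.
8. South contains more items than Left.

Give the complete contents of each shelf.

From (7): spring ∈ Left.
(3): yoke matches spring: yoke ∈ Left.
(5): spring ∉ Green.
(3): yoke matches spring: yoke ∉ Green.
Suppose yoke ∉ South: no assignment then satisfies all the clues, so yoke ∈ South.

Green = {cable, gasket}; South = {cable, gasket, spring, yoke}; Left = {spring, yoke}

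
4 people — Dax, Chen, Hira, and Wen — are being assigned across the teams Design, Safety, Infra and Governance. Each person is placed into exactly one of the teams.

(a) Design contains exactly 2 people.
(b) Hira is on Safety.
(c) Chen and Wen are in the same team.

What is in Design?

Design = {Chen, Wen}

From (b): Hira ∈ Safety.
Suppose Dax ∈ Design: no assignment then satisfies all the clues, so Dax ∉ Design.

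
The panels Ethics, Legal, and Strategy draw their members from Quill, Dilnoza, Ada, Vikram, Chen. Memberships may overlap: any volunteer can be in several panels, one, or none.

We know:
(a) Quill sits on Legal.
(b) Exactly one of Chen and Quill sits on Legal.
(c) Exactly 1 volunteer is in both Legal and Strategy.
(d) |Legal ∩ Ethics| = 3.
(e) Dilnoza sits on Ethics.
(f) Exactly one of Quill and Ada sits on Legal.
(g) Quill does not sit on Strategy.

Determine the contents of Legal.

Legal = {Dilnoza, Quill, Vikram}

From (a): Quill ∈ Legal.
From (e): Dilnoza ∈ Ethics.
From (g): Quill ∉ Strategy.
(b) (exactly one): Chen ∉ Legal.
(f) (exactly one): Ada ∉ Legal.
Suppose Dilnoza ∉ Legal: no assignment then satisfies all the clues, so Dilnoza ∈ Legal.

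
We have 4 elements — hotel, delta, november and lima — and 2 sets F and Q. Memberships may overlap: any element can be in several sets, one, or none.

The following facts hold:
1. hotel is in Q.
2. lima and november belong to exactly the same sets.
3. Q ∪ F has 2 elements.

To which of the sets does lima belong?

lima: none

From (1): hotel ∈ Q.
Suppose lima ∈ F: no assignment then satisfies all the clues, so lima ∉ F.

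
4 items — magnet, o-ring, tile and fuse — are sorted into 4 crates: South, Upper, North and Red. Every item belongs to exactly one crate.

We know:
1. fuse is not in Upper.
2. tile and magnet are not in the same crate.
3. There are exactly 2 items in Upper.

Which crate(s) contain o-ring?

From (1): fuse ∉ Upper.
Suppose o-ring ∈ South: no assignment then satisfies all the clues, so o-ring ∉ South.

o-ring: Upper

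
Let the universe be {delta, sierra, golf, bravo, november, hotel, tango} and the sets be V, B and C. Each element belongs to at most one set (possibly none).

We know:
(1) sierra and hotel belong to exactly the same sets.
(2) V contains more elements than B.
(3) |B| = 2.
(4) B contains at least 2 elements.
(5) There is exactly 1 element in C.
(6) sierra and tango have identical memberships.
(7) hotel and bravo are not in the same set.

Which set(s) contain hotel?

hotel: V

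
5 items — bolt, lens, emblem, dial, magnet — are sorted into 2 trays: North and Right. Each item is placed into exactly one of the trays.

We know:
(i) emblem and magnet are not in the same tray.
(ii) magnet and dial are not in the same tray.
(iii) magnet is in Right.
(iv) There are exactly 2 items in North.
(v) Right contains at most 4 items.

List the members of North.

North = {dial, emblem}

From (iii): magnet ∈ Right.
(i): emblem ∉ Right.
(ii): dial ∉ Right.
Only one tray left: emblem ∈ North.
Only one tray left: dial ∈ North.
(iv): North already has 2, so the rest are out.
Only one tray left: bolt ∈ Right.
Only one tray left: lens ∈ Right.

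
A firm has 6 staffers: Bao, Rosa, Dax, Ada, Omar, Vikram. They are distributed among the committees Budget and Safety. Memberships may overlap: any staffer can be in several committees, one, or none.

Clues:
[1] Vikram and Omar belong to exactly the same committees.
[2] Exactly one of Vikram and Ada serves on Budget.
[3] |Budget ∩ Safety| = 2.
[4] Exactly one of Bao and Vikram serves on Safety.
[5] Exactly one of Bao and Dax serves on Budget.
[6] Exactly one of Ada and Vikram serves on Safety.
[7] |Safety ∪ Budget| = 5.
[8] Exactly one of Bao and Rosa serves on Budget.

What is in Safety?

Safety = {Dax, Omar, Rosa, Vikram}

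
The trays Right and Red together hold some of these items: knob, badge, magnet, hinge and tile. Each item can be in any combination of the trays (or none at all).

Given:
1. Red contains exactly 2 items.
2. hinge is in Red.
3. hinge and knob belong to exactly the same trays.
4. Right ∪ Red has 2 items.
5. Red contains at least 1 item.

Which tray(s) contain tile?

tile: none

From (2): hinge ∈ Red.
(3): knob matches hinge: knob ∈ Red.
(1): Red already has 2, so the rest are out.
Suppose tile ∈ Right: no assignment then satisfies all the clues, so tile ∉ Right.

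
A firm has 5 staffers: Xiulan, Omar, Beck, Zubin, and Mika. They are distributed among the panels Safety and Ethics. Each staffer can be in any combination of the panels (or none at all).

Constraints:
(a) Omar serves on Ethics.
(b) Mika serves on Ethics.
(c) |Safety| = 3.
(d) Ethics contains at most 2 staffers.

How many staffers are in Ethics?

2

From (a): Omar ∈ Ethics.
From (b): Mika ∈ Ethics.
(d): Ethics already has 2, so the rest are out.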